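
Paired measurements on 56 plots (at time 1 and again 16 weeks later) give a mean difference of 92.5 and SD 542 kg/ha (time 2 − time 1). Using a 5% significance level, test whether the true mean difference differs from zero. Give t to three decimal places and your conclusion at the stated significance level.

H0: μ_d = 0; H1: μ_d ≠ 0 (paired t-test on the differences, two-sided).
t = d̄/(s_d/√n) = 92.5/(542/√56) = 1.277
df = n − 1 = 55
Two-sided p-value ≈ 0.207
Since p ≈ 0.207 > α = 0.05, fail to reject H0; the evidence is not statistically significant.

t = 1.277; fail to reject H0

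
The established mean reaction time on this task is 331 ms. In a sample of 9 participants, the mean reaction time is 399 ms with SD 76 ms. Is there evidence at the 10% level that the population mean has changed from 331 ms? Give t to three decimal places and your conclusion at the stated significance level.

H0: μ = 331; H1: μ ≠ 331 (one-sample t-test, two-sided).
t = (x̄ − μ₀)/(s/√n) = (399 − 331)/(76/√9) = 2.684
df = n − 1 = 8
Two-sided p-value ≈ 0.028
Since p ≈ 0.028 < α = 0.1, reject H0; the evidence is statistically significant.

t = 2.684; reject H0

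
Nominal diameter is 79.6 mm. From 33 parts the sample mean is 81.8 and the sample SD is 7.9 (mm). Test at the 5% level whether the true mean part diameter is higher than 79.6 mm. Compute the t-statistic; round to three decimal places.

1.600

H0: μ = 79.6; H1: μ > 79.6 (one-sample t-test, right-tailed).
t = (x̄ − μ₀)/(s/√n) = (81.8 − 79.6)/(7.9/√33) = 1.600
df = n − 1 = 32
p-value = P(T ≥ 1.600) ≈ 0.060
Since p ≈ 0.060 > α = 0.05, fail to reject H0; the data do not provide sufficient evidence against H0.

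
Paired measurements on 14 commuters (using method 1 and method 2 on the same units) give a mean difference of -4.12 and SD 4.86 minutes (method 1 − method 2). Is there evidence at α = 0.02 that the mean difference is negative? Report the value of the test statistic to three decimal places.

H0: μ_d = 0; H1: μ_d < 0 (paired t-test on the differences, left-tailed).
t = d̄/(s_d/√n) = -4.12/(4.86/√14) = -3.172
df = n − 1 = 13
p-value = P(T ≤ -3.172) ≈ 0.0037
Since p ≈ 0.0037 < α = 0.02, reject H0; the data support H1.

-3.172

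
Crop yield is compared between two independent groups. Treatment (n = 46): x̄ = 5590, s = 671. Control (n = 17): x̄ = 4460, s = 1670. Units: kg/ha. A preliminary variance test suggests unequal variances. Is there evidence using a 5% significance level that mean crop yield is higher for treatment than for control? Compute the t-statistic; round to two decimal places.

2.71

Let group 1 = treatment, group 2 = control. H0: μ_1 = μ_2; H1: μ_1 > μ_2 (Welch's two-sample t-test, right-tailed).
t = (x̄_1 − x̄_2)/√(s_1²/n_1 + s_2²/n_2) = (5590 − 4460)/√(671²/46 + 1670²/17) = 2.71
Welch–Satterthwaite df ≈ 17.94
p-value = P(T ≥ 2.71) ≈ 0.0072
Since p ≈ 0.0072 < α = 0.05, reject H0; the evidence is statistically significant.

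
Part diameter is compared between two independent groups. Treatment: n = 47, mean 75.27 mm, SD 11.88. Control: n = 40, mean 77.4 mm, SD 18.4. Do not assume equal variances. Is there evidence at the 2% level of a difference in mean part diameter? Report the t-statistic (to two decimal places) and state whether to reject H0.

Let group 1 = treatment, group 2 = control. H0: μ_1 = μ_2; H1: μ_1 ≠ μ_2 (Welch's two-sample t-test, two-sided).
t = (x̄_1 − x̄_2)/√(s_1²/n_1 + s_2²/n_2) = (75.27 − 77.4)/√(11.88²/47 + 18.4²/40) = -0.63
Welch–Satterthwaite df ≈ 64.68
Two-sided p-value ≈ 0.532
Since p ≈ 0.532 > α = 0.02, fail to reject H0; the data do not provide sufficient evidence against H0.

t = -0.63; fail to reject H0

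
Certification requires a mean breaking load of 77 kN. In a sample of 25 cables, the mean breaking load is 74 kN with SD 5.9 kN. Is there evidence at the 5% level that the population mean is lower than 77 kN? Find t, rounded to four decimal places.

H0: μ = 77; H1: μ < 77 (one-sample t-test, left-tailed).
t = (x̄ − μ₀)/(s/√n) = (74 − 77)/(5.9/√25) = -2.5424
df = n − 1 = 24
p-value = P(T ≤ -2.5424) ≈ 0.0089
Since p ≈ 0.0089 < α = 0.05, reject H0; the evidence is statistically significant.

-2.5424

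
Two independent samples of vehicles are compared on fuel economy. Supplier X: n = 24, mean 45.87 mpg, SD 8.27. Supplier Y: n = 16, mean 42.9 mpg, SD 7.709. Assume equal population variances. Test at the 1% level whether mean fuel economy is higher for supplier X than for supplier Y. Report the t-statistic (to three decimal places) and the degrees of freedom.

t = 1.143, df = 38

Let group 1 = supplier X, group 2 = supplier Y. H0: μ_1 = μ_2; H1: μ_1 > μ_2 (two-sample pooled-variance t-test, right-tailed).
s_p² = [(24−1)·8.27² + (16−1)·7.709²]/(24+16−2) = 64.8544
t = (45.87 − 42.9)/√[64.8544·(1/24 + 1/16)] = 1.143
df = n₁ + n₂ − 2 = 38
p-value = P(T ≥ 1.143) ≈ 0.1302
Since p ≈ 0.1302 > α = 0.01, fail to reject H0; the evidence is not statistically significant.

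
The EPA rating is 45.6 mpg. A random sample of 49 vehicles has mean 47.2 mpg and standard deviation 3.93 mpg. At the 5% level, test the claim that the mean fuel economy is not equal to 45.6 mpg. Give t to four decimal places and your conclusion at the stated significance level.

t = 2.8499; reject H0

H0: μ = 45.6; H1: μ ≠ 45.6 (one-sample t-test, two-sided).
t = (x̄ − μ₀)/(s/√n) = (47.2 − 45.6)/(3.93/√49) = 2.8499
df = n − 1 = 48
Two-sided p-value ≈ 0.0064
Since p ≈ 0.0064 < α = 0.05, reject H0; the data support H1.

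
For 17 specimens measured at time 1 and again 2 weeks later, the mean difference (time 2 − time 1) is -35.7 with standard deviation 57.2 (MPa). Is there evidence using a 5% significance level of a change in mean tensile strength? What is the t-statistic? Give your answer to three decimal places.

H0: μ_d = 0; H1: μ_d ≠ 0 (paired t-test on the differences, two-sided).
t = d̄/(s_d/√n) = -35.7/(57.2/√17) = -2.573
df = n − 1 = 16
Two-sided p-value ≈ 0.020
Since p ≈ 0.020 < α = 0.05, reject H0; the evidence is statistically significant.

-2.573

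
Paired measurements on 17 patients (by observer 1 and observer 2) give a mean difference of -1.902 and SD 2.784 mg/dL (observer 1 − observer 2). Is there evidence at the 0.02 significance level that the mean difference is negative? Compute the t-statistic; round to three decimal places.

H0: μ_d = 0; H1: μ_d < 0 (paired t-test on the differences, left-tailed).
t = d̄/(s_d/√n) = -1.902/(2.784/√17) = -2.817
df = n − 1 = 16
p-value = P(T ≤ -2.817) ≈ 0.006
Since p ≈ 0.006 < α = 0.02, reject H0; the evidence is statistically significant.

-2.817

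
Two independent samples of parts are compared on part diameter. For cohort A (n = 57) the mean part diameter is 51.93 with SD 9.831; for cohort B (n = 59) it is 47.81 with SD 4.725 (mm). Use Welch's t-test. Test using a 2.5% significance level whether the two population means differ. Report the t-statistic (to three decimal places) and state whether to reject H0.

Let group 1 = cohort A, group 2 = cohort B. H0: μ_1 = μ_2; H1: μ_1 ≠ μ_2 (Welch's two-sample t-test, two-sided).
t = (x̄_1 − x̄_2)/√(s_1²/n_1 + s_2²/n_2) = (51.93 − 47.81)/√(9.831²/57 + 4.725²/59) = 2.861
Welch–Satterthwaite df ≈ 79.94
Two-sided p-value ≈ 0.005
Since p ≈ 0.005 < α = 0.025, reject H0; the data support H1.

t = 2.861; reject H0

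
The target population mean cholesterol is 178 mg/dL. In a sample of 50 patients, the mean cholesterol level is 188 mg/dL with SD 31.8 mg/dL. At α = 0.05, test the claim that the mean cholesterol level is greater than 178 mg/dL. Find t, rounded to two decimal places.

2.22

H0: μ = 178; H1: μ > 178 (one-sample t-test, right-tailed).
t = (x̄ − μ₀)/(s/√n) = (188 − 178)/(31.8/√50) = 2.22
df = n − 1 = 49
p-value = P(T ≥ 2.22) ≈ 0.0154
Since p ≈ 0.0154 < α = 0.05, reject H0; the data support H1.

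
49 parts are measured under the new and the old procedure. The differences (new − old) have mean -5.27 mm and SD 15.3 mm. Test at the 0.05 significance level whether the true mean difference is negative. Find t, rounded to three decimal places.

H0: μ_d = 0; H1: μ_d < 0 (paired t-test on the differences, left-tailed).
t = d̄/(s_d/√n) = -5.27/(15.3/√49) = -2.411
df = n − 1 = 48
p-value = P(T ≤ -2.411) ≈ 0.0099
Since p ≈ 0.0099 < α = 0.05, reject H0; the evidence is statistically significant.

-2.411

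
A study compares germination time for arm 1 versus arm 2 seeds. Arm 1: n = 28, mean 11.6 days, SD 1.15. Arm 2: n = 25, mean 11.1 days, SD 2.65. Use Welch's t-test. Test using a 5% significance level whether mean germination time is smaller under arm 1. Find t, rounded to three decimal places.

0.873

Let group 1 = arm 1, group 2 = arm 2. H0: μ_1 = μ_2; H1: μ_1 < μ_2 (Welch's two-sample t-test, left-tailed).
t = (x̄_1 − x̄_2)/√(s_1²/n_1 + s_2²/n_2) = (11.6 − 11.1)/√(1.15²/28 + 2.65²/25) = 0.873
Welch–Satterthwaite df ≈ 31.95
p-value = P(T ≤ 0.873) ≈ 0.805
Since p ≈ 0.805 > α = 0.05, fail to reject H0; the evidence is not statistically significant.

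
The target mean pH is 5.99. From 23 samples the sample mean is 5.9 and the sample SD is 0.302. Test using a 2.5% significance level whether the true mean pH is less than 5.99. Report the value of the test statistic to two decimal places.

-1.43

H0: μ = 5.99; H1: μ < 5.99 (one-sample t-test, left-tailed).
t = (x̄ − μ₀)/(s/√n) = (5.9 − 5.99)/(0.302/√23) = -1.43
df = n − 1 = 22
p-value = P(T ≤ -1.43) ≈ 0.083
Since p ≈ 0.083 > α = 0.025, fail to reject H0; the data do not provide sufficient evidence against H0.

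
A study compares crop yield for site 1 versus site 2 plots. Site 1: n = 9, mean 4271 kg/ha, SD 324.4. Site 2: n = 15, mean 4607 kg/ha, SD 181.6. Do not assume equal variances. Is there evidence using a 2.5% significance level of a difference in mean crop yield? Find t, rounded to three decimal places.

Let group 1 = site 1, group 2 = site 2. H0: μ_1 = μ_2; H1: μ_1 ≠ μ_2 (Welch's two-sample t-test, two-sided).
t = (x̄_1 − x̄_2)/√(s_1²/n_1 + s_2²/n_2) = (4271 − 4607)/√(324.4²/9 + 181.6²/15) = -2.851
Welch–Satterthwaite df ≈ 11.07
Two-sided p-value ≈ 0.0157
Since p ≈ 0.0157 < α = 0.025, reject H0; the evidence is statistically significant.

-2.851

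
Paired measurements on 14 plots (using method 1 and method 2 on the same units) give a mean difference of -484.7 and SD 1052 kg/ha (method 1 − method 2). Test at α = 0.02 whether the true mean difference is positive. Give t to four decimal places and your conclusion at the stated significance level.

H0: μ_d = 0; H1: μ_d > 0 (paired t-test on the differences, right-tailed).
t = d̄/(s_d/√n) = -484.7/(1052/√14) = -1.7239
df = n − 1 = 13
p-value = P(T ≥ -1.7239) ≈ 0.946
Since p ≈ 0.946 > α = 0.02, fail to reject H0; the evidence is not statistically significant.

t = -1.7239; fail to reject H0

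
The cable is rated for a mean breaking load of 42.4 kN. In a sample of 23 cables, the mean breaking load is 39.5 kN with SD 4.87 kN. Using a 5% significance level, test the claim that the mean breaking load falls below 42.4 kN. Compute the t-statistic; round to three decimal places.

-2.856

H0: μ = 42.4; H1: μ < 42.4 (one-sample t-test, left-tailed).
t = (x̄ − μ₀)/(s/√n) = (39.5 − 42.4)/(4.87/√23) = -2.856
df = n − 1 = 22
p-value = P(T ≤ -2.856) ≈ 0.0046
Since p ≈ 0.0046 < α = 0.05, reject H0; the data support H1.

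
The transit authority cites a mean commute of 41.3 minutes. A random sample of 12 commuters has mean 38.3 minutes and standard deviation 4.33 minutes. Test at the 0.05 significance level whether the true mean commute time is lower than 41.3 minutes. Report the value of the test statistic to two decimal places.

-2.40

H0: μ = 41.3; H1: μ < 41.3 (one-sample t-test, left-tailed).
t = (x̄ − μ₀)/(s/√n) = (38.3 − 41.3)/(4.33/√12) = -2.40
df = n − 1 = 11
p-value = P(T ≤ -2.40) ≈ 0.0176
Since p ≈ 0.0176 < α = 0.05, reject H0; the data support H1.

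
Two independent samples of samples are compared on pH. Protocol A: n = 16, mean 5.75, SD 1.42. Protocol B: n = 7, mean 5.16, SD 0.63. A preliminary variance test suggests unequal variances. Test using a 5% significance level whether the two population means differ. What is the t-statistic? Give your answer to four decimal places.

Let group 1 = protocol A, group 2 = protocol B. H0: μ_1 = μ_2; H1: μ_1 ≠ μ_2 (Welch's two-sample t-test, two-sided).
t = (x̄_1 − x̄_2)/√(s_1²/n_1 + s_2²/n_2) = (5.75 − 5.16)/√(1.42²/16 + 0.63²/7) = 1.3802
Welch–Satterthwaite df ≈ 20.94
Two-sided p-value ≈ 0.182
Since p ≈ 0.182 > α = 0.05, fail to reject H0; the data do not provide sufficient evidence against H0.

1.3802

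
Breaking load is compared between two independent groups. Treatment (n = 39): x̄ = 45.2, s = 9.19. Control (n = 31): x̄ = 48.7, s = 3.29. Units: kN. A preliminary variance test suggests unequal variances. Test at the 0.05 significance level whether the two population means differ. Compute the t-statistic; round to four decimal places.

Let group 1 = treatment, group 2 = control. H0: μ_1 = μ_2; H1: μ_1 ≠ μ_2 (Welch's two-sample t-test, two-sided).
t = (x̄_1 − x̄_2)/√(s_1²/n_1 + s_2²/n_2) = (45.2 − 48.7)/√(9.19²/39 + 3.29²/31) = -2.2071
Welch–Satterthwaite df ≈ 49.61
Two-sided p-value ≈ 0.032
Since p ≈ 0.032 < α = 0.05, reject H0; the evidence is statistically significant.

-2.2071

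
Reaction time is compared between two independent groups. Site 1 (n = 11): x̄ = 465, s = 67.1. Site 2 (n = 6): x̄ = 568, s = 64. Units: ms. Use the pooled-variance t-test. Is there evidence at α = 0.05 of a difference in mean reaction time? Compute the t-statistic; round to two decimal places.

Let group 1 = site 1, group 2 = site 2. H0: μ_1 = μ_2; H1: μ_1 ≠ μ_2 (two-sample pooled-variance t-test, two-sided).
s_p² = [(11−1)·67.1² + (6−1)·64²]/(11+6−2) = 4366.94
t = (465 − 568)/√[4366.94·(1/11 + 1/6)] = -3.07
df = n₁ + n₂ − 2 = 15
Two-sided p-value ≈ 0.008
Since p ≈ 0.008 < α = 0.05, reject H0; the evidence is statistically significant.

-3.07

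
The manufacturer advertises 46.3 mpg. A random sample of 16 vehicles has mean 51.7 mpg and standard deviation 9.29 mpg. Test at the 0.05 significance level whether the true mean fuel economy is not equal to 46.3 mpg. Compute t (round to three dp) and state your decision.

t = 2.325; reject H0

H0: μ = 46.3; H1: μ ≠ 46.3 (one-sample t-test, two-sided).
t = (x̄ − μ₀)/(s/√n) = (51.7 − 46.3)/(9.29/√16) = 2.325
df = n − 1 = 15
Two-sided p-value ≈ 0.035
Since p ≈ 0.035 < α = 0.05, reject H0; the data support H1.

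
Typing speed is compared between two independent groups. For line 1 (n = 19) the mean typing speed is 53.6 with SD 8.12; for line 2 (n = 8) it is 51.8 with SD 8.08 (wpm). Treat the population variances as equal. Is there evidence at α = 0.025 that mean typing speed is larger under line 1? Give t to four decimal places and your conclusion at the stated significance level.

t = 0.5267; fail to reject H0

Let group 1 = line 1, group 2 = line 2. H0: μ_1 = μ_2; H1: μ_1 > μ_2 (two-sample pooled-variance t-test, right-tailed).
s_p² = [(19−1)·8.12² + (8−1)·8.08²]/(19+8−2) = 65.753
t = (53.6 − 51.8)/√[65.753·(1/19 + 1/8)] = 0.5267
df = n₁ + n₂ − 2 = 25
p-value = P(T ≥ 0.5267) ≈ 0.3015
Since p ≈ 0.3015 > α = 0.025, fail to reject H0; the data do not provide sufficient evidence against H0.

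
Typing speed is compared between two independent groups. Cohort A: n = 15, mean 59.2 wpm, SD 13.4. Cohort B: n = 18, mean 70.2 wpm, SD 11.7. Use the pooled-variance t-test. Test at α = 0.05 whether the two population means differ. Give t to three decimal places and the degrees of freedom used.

Let group 1 = cohort A, group 2 = cohort B. H0: μ_1 = μ_2; H1: μ_1 ≠ μ_2 (two-sample pooled-variance t-test, two-sided).
s_p² = [(15−1)·13.4² + (18−1)·11.7²]/(15+18−2) = 156.16
t = (59.2 − 70.2)/√[156.16·(1/15 + 1/18)] = -2.518
df = n₁ + n₂ − 2 = 31
Two-sided p-value ≈ 0.017
Since p ≈ 0.017 < α = 0.05, reject H0; the evidence is statistically significant.

t = -2.518, df = 31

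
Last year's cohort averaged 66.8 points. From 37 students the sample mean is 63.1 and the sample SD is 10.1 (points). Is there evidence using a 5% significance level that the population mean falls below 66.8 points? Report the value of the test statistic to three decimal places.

H0: μ = 66.8; H1: μ < 66.8 (one-sample t-test, left-tailed).
t = (x̄ − μ₀)/(s/√n) = (63.1 − 66.8)/(10.1/√37) = -2.228
df = n − 1 = 36
p-value = P(T ≤ -2.228) ≈ 0.0161
Since p ≈ 0.0161 < α = 0.05, reject H0; the data support H1.

-2.228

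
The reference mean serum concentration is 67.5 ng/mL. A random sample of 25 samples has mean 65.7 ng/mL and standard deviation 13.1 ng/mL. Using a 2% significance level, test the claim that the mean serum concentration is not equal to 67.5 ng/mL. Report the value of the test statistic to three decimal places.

H0: μ = 67.5; H1: μ ≠ 67.5 (one-sample t-test, two-sided).
t = (x̄ − μ₀)/(s/√n) = (65.7 − 67.5)/(13.1/√25) = -0.687
df = n − 1 = 24
Two-sided p-value ≈ 0.499
Since p ≈ 0.499 > α = 0.02, fail to reject H0; the evidence is not statistically significant.

-0.687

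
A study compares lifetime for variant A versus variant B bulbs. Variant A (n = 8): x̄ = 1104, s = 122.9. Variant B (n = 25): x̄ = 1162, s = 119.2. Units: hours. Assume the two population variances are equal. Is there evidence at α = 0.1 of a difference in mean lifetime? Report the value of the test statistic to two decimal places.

-1.19

Let group 1 = variant A, group 2 = variant B. H0: μ_1 = μ_2; H1: μ_1 ≠ μ_2 (two-sample pooled-variance t-test, two-sided).
s_p² = [(8−1)·122.9² + (25−1)·119.2²]/(8+25−2) = 14410.9
t = (1104 − 1162)/√[14410.9·(1/8 + 1/25)] = -1.19
df = n₁ + n₂ − 2 = 31
Two-sided p-value ≈ 0.2433
Since p ≈ 0.2433 > α = 0.1, fail to reject H0; the evidence is not statistically significant.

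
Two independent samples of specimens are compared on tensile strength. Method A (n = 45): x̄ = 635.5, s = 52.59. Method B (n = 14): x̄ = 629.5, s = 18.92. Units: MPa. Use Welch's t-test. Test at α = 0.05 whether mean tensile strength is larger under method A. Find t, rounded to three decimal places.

Let group 1 = method A, group 2 = method B. H0: μ_1 = μ_2; H1: μ_1 > μ_2 (Welch's two-sample t-test, right-tailed).
t = (x̄_1 − x̄_2)/√(s_1²/n_1 + s_2²/n_2) = (635.5 − 629.5)/√(52.59²/45 + 18.92²/14) = 0.643
Welch–Satterthwaite df ≈ 55.63
p-value = P(T ≥ 0.643) ≈ 0.261
Since p ≈ 0.261 > α = 0.05, fail to reject H0; the data do not provide sufficient evidence against H0.

0.643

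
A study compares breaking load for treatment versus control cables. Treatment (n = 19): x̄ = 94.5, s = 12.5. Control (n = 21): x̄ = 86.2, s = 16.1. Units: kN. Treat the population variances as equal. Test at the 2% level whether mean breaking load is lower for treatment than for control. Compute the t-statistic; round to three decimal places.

Let group 1 = treatment, group 2 = control. H0: μ_1 = μ_2; H1: μ_1 < μ_2 (two-sample pooled-variance t-test, left-tailed).
s_p² = [(19−1)·12.5² + (21−1)·16.1²]/(19+21−2) = 210.439
t = (94.5 − 86.2)/√[210.439·(1/19 + 1/21)] = 1.807
df = n₁ + n₂ − 2 = 38
p-value = P(T ≤ 1.807) ≈ 0.9607
Since p ≈ 0.9607 > α = 0.02, fail to reject H0; the data do not provide sufficient evidence against H0.

1.807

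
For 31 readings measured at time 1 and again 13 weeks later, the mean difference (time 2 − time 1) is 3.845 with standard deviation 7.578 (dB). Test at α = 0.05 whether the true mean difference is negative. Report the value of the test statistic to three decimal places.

H0: μ_d = 0; H1: μ_d < 0 (paired t-test on the differences, left-tailed).
t = d̄/(s_d/√n) = 3.845/(7.578/√31) = 2.825
df = n − 1 = 30
p-value = P(T ≤ 2.825) ≈ 0.9958
Since p ≈ 0.9958 > α = 0.05, fail to reject H0; the data do not provide sufficient evidence against H0.

2.825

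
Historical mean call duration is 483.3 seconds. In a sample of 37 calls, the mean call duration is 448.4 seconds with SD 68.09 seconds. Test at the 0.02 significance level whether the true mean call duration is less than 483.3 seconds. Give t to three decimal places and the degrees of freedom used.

H0: μ = 483.3; H1: μ < 483.3 (one-sample t-test, left-tailed).
t = (x̄ − μ₀)/(s/√n) = (448.4 − 483.3)/(68.09/√37) = -3.118
df = n − 1 = 36
p-value = P(T ≤ -3.118) ≈ 0.002
Since p ≈ 0.002 < α = 0.02, reject H0; the evidence is statistically significant.

t = -3.118, df = 36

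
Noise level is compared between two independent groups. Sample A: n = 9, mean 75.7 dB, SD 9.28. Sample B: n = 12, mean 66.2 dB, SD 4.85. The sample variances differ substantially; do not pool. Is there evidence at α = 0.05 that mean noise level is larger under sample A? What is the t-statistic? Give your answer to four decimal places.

Let group 1 = sample A, group 2 = sample B. H0: μ_1 = μ_2; H1: μ_1 > μ_2 (Welch's two-sample t-test, right-tailed).
t = (x̄_1 − x̄_2)/√(s_1²/n_1 + s_2²/n_2) = (75.7 − 66.2)/√(9.28²/9 + 4.85²/12) = 2.7979
Welch–Satterthwaite df ≈ 11.27
p-value = P(T ≥ 2.7979) ≈ 0.0085
Since p ≈ 0.0085 < α = 0.05, reject H0; the evidence is statistically significant.

2.7979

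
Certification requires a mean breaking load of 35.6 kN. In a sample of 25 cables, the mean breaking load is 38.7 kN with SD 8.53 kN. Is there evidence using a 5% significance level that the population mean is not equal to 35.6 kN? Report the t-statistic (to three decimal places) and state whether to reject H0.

t = 1.817; fail to reject H0

H0: μ = 35.6; H1: μ ≠ 35.6 (one-sample t-test, two-sided).
t = (x̄ − μ₀)/(s/√n) = (38.7 − 35.6)/(8.53/√25) = 1.817
df = n − 1 = 24
Two-sided p-value ≈ 0.082
Since p ≈ 0.082 > α = 0.05, fail to reject H0; the evidence is not statistically significant.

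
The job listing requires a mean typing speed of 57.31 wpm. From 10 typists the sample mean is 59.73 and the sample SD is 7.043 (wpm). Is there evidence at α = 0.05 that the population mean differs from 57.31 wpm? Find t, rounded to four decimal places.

H0: μ = 57.31; H1: μ ≠ 57.31 (one-sample t-test, two-sided).
t = (x̄ − μ₀)/(s/√n) = (59.73 − 57.31)/(7.043/√10) = 1.0866
df = n − 1 = 9
Two-sided p-value ≈ 0.305
Since p ≈ 0.305 > α = 0.05, fail to reject H0; the data do not provide sufficient evidence against H0.

1.0866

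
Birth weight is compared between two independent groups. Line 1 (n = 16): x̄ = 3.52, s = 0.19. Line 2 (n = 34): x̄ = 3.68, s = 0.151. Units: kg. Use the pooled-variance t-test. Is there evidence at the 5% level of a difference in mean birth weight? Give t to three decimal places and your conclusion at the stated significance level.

Let group 1 = line 1, group 2 = line 2. H0: μ_1 = μ_2; H1: μ_1 ≠ μ_2 (two-sample pooled-variance t-test, two-sided).
s_p² = [(16−1)·0.19² + (34−1)·0.151²]/(16+34−2) = 0.0269569
t = (3.52 − 3.68)/√[0.0269569·(1/16 + 1/34)] = -3.214
df = n₁ + n₂ − 2 = 48
Two-sided p-value ≈ 0.002
Since p ≈ 0.002 < α = 0.05, reject H0; the evidence is statistically significant.

t = -3.214; reject H0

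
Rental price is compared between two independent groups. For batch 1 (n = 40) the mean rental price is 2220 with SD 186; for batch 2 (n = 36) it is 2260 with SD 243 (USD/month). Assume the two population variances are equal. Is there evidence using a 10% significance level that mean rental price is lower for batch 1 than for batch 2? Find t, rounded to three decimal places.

Let group 1 = batch 1, group 2 = batch 2. H0: μ_1 = μ_2; H1: μ_1 < μ_2 (two-sample pooled-variance t-test, left-tailed).
s_p² = [(40−1)·186² + (36−1)·243²]/(40+36−2) = 46161.6
t = (2220 − 2260)/√[46161.6·(1/40 + 1/36)] = -0.810
df = n₁ + n₂ − 2 = 74
p-value = P(T ≤ -0.810) ≈ 0.210
Since p ≈ 0.210 > α = 0.1, fail to reject H0; the data do not provide sufficient evidence against H0.

-0.810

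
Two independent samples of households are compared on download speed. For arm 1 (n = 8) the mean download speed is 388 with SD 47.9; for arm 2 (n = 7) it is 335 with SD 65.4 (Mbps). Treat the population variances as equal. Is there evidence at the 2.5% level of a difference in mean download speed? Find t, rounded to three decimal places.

1.808

Let group 1 = arm 1, group 2 = arm 2. H0: μ_1 = μ_2; H1: μ_1 ≠ μ_2 (two-sample pooled-variance t-test, two-sided).
s_p² = [(8−1)·47.9² + (7−1)·65.4²]/(8+7−2) = 3209.53
t = (388 − 335)/√[3209.53·(1/8 + 1/7)] = 1.808
df = n₁ + n₂ − 2 = 13
Two-sided p-value ≈ 0.0939
Since p ≈ 0.0939 > α = 0.025, fail to reject H0; the evidence is not statistically significant.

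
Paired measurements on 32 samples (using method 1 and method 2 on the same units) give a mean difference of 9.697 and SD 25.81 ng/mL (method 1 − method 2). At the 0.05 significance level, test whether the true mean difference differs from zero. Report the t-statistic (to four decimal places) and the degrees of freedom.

H0: μ_d = 0; H1: μ_d ≠ 0 (paired t-test on the differences, two-sided).
t = d̄/(s_d/√n) = 9.697/(25.81/√32) = 2.1253
df = n − 1 = 31
Two-sided p-value ≈ 0.0416
Since p ≈ 0.0416 < α = 0.05, reject H0; the evidence is statistically significant.

t = 2.1253, df = 31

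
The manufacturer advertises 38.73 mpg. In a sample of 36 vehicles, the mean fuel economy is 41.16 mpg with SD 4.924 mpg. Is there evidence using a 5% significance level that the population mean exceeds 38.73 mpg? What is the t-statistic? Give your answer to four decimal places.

2.9610

H0: μ = 38.73; H1: μ > 38.73 (one-sample t-test, right-tailed).
t = (x̄ − μ₀)/(s/√n) = (41.16 − 38.73)/(4.924/√36) = 2.9610
df = n − 1 = 35
p-value = P(T ≥ 2.9610) ≈ 0.0027
Since p ≈ 0.0027 < α = 0.05, reject H0; the data support H1.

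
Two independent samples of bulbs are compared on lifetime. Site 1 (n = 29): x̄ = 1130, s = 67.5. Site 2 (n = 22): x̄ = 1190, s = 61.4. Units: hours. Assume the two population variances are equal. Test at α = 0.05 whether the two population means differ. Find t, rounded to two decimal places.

-3.27

Let group 1 = site 1, group 2 = site 2. H0: μ_1 = μ_2; H1: μ_1 ≠ μ_2 (two-sample pooled-variance t-test, two-sided).
s_p² = [(29−1)·67.5² + (22−1)·61.4²]/(29+22−2) = 4219.27
t = (1130 − 1190)/√[4219.27·(1/29 + 1/22)] = -3.27
df = n₁ + n₂ − 2 = 49
Two-sided p-value ≈ 0.0020
Since p ≈ 0.0020 < α = 0.05, reject H0; the data support H1.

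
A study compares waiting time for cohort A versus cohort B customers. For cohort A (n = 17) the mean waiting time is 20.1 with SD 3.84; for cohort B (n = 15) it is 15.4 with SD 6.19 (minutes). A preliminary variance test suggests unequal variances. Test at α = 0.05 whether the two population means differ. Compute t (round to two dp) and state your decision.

Let group 1 = cohort A, group 2 = cohort B. H0: μ_1 = μ_2; H1: μ_1 ≠ μ_2 (Welch's two-sample t-test, two-sided).
t = (x̄_1 − x̄_2)/√(s_1²/n_1 + s_2²/n_2) = (20.1 − 15.4)/√(3.84²/17 + 6.19²/15) = 2.54
Welch–Satterthwaite df ≈ 22.82
Two-sided p-value ≈ 0.0183
Since p ≈ 0.0183 < α = 0.05, reject H0; the data support H1.

t = 2.54; reject H0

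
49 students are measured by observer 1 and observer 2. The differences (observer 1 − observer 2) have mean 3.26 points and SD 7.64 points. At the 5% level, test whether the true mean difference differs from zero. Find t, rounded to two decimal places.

2.99

H0: μ_d = 0; H1: μ_d ≠ 0 (paired t-test on the differences, two-sided).
t = d̄/(s_d/√n) = 3.26/(7.64/√49) = 2.99
df = n − 1 = 48
Two-sided p-value ≈ 0.004
Since p ≈ 0.004 < α = 0.05, reject H0; the data support H1.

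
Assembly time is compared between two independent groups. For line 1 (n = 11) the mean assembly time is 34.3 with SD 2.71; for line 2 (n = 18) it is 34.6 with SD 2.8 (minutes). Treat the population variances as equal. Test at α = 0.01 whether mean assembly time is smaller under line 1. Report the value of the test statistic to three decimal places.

-0.283

Let group 1 = line 1, group 2 = line 2. H0: μ_1 = μ_2; H1: μ_1 < μ_2 (two-sample pooled-variance t-test, left-tailed).
s_p² = [(11−1)·2.71² + (18−1)·2.8²]/(11+18−2) = 7.65633
t = (34.3 − 34.6)/√[7.65633·(1/11 + 1/18)] = -0.283
df = n₁ + n₂ − 2 = 27
p-value = P(T ≤ -0.283) ≈ 0.390
Since p ≈ 0.390 > α = 0.01, fail to reject H0; the evidence is not statistically significant.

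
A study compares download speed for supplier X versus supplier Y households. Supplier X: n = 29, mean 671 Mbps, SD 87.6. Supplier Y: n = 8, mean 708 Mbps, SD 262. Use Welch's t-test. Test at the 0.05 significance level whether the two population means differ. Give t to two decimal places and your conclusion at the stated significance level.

t = -0.39; fail to reject H0

Let group 1 = supplier X, group 2 = supplier Y. H0: μ_1 = μ_2; H1: μ_1 ≠ μ_2 (Welch's two-sample t-test, two-sided).
t = (x̄_1 − x̄_2)/√(s_1²/n_1 + s_2²/n_2) = (671 − 708)/√(87.6²/29 + 262²/8) = -0.39
Welch–Satterthwaite df ≈ 7.44
Two-sided p-value ≈ 0.705
Since p ≈ 0.705 > α = 0.05, fail to reject H0; the evidence is not statistically significant.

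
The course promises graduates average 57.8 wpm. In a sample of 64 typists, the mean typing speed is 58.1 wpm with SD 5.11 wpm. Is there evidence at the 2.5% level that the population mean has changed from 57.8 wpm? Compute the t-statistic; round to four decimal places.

H0: μ = 57.8; H1: μ ≠ 57.8 (one-sample t-test, two-sided).
t = (x̄ − μ₀)/(s/√n) = (58.1 − 57.8)/(5.11/√64) = 0.4697
df = n − 1 = 63
Two-sided p-value ≈ 0.6402
Since p ≈ 0.6402 > α = 0.025, fail to reject H0; the data do not provide sufficient evidence against H0.

0.4697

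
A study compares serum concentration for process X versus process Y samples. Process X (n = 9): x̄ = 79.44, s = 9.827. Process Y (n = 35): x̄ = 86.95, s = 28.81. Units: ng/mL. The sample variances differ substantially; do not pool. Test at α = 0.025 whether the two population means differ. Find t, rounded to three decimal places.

Let group 1 = process X, group 2 = process Y. H0: μ_1 = μ_2; H1: μ_1 ≠ μ_2 (Welch's two-sample t-test, two-sided).
t = (x̄_1 − x̄_2)/√(s_1²/n_1 + s_2²/n_2) = (79.44 − 86.95)/√(9.827²/9 + 28.81²/35) = -1.280
Welch–Satterthwaite df ≈ 38.36
Two-sided p-value ≈ 0.208
Since p ≈ 0.208 > α = 0.025, fail to reject H0; the data do not provide sufficient evidence against H0.

-1.280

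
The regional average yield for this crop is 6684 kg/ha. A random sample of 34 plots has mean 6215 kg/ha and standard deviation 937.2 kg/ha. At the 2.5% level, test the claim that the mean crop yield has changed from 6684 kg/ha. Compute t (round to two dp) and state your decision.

t = -2.92; reject H0

H0: μ = 6684; H1: μ ≠ 6684 (one-sample t-test, two-sided).
t = (x̄ − μ₀)/(s/√n) = (6215 − 6684)/(937.2/√34) = -2.92
df = n − 1 = 33
Two-sided p-value ≈ 0.006
Since p ≈ 0.006 < α = 0.025, reject H0; the data support H1.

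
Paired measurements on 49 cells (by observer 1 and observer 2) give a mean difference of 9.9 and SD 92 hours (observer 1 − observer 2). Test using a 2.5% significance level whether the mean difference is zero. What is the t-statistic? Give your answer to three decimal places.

0.753

H0: μ_d = 0; H1: μ_d ≠ 0 (paired t-test on the differences, two-sided).
t = d̄/(s_d/√n) = 9.9/(92/√49) = 0.753
df = n − 1 = 48
Two-sided p-value ≈ 0.455
Since p ≈ 0.455 > α = 0.025, fail to reject H0; the data do not provide sufficient evidence against H0.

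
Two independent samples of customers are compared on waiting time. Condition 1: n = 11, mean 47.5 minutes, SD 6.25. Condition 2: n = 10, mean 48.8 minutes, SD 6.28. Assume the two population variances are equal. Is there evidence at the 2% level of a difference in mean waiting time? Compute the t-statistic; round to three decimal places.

Let group 1 = condition 1, group 2 = condition 2. H0: μ_1 = μ_2; H1: μ_1 ≠ μ_2 (two-sample pooled-variance t-test, two-sided).
s_p² = [(11−1)·6.25² + (10−1)·6.28²]/(11+10−2) = 39.2406
t = (47.5 − 48.8)/√[39.2406·(1/11 + 1/10)] = -0.475
df = n₁ + n₂ − 2 = 19
Two-sided p-value ≈ 0.640
Since p ≈ 0.640 > α = 0.02, fail to reject H0; the data do not provide sufficient evidence against H0.

-0.475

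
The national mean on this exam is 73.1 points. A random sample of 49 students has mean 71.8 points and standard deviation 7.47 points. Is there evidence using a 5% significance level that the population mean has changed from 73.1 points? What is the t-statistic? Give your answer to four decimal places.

-1.2182

H0: μ = 73.1; H1: μ ≠ 73.1 (one-sample t-test, two-sided).
t = (x̄ − μ₀)/(s/√n) = (71.8 − 73.1)/(7.47/√49) = -1.2182
df = n − 1 = 48
Two-sided p-value ≈ 0.2291
Since p ≈ 0.2291 > α = 0.05, fail to reject H0; the data do not provide sufficient evidence against H0.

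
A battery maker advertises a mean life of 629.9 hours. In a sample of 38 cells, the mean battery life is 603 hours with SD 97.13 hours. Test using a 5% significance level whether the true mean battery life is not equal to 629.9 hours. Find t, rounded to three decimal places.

H0: μ = 629.9; H1: μ ≠ 629.9 (one-sample t-test, two-sided).
t = (x̄ − μ₀)/(s/√n) = (603 − 629.9)/(97.13/√38) = -1.707
df = n − 1 = 37
Two-sided p-value ≈ 0.096
Since p ≈ 0.096 > α = 0.05, fail to reject H0; the evidence is not statistically significant.

-1.707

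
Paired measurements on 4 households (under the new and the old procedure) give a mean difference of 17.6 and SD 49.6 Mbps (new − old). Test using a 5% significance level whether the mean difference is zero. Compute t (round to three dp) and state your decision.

t = 0.710; fail to reject H0

H0: μ_d = 0; H1: μ_d ≠ 0 (paired t-test on the differences, two-sided).
t = d̄/(s_d/√n) = 17.6/(49.6/√4) = 0.710
df = n − 1 = 3
Two-sided p-value ≈ 0.529
Since p ≈ 0.529 > α = 0.05, fail to reject H0; the evidence is not statistically significant.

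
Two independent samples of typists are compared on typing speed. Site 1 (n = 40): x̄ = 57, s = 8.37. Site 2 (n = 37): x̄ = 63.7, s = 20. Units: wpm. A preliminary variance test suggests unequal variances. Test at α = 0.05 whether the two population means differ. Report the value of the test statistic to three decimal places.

-1.890

Let group 1 = site 1, group 2 = site 2. H0: μ_1 = μ_2; H1: μ_1 ≠ μ_2 (Welch's two-sample t-test, two-sided).
t = (x̄_1 − x̄_2)/√(s_1²/n_1 + s_2²/n_2) = (57 − 63.7)/√(8.37²/40 + 20²/37) = -1.890
Welch–Satterthwaite df ≈ 47.46
Two-sided p-value ≈ 0.065
Since p ≈ 0.065 > α = 0.05, fail to reject H0; the evidence is not statistically significant.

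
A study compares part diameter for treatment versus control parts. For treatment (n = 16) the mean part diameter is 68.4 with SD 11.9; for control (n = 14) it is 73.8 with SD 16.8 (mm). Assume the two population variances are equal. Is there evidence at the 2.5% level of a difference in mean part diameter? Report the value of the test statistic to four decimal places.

-1.0258

Let group 1 = treatment, group 2 = control. H0: μ_1 = μ_2; H1: μ_1 ≠ μ_2 (two-sample pooled-variance t-test, two-sided).
s_p² = [(16−1)·11.9² + (14−1)·16.8²]/(16+14−2) = 206.903
t = (68.4 − 73.8)/√[206.903·(1/16 + 1/14)] = -1.0258
df = n₁ + n₂ − 2 = 28
Two-sided p-value ≈ 0.3138
Since p ≈ 0.3138 > α = 0.025, fail to reject H0; the data do not provide sufficient evidence against H0.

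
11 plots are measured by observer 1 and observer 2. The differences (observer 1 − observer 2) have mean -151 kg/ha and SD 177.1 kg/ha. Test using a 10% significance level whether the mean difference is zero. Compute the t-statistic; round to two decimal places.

H0: μ_d = 0; H1: μ_d ≠ 0 (paired t-test on the differences, two-sided).
t = d̄/(s_d/√n) = -151/(177.1/√11) = -2.83
df = n − 1 = 10
Two-sided p-value ≈ 0.0179
Since p ≈ 0.0179 < α = 0.1, reject H0; the evidence is statistically significant.

-2.83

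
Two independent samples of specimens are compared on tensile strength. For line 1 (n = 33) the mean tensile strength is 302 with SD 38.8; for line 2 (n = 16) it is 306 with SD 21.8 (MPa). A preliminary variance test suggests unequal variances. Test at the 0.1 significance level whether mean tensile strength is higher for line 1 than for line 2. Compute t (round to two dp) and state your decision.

Let group 1 = line 1, group 2 = line 2. H0: μ_1 = μ_2; H1: μ_1 > μ_2 (Welch's two-sample t-test, right-tailed).
t = (x̄_1 − x̄_2)/√(s_1²/n_1 + s_2²/n_2) = (302 − 306)/√(38.8²/33 + 21.8²/16) = -0.46
Welch–Satterthwaite df ≈ 45.81
p-value = P(T ≥ -0.46) ≈ 0.676
Since p ≈ 0.676 > α = 0.1, fail to reject H0; the data do not provide sufficient evidence against H0.

t = -0.46; fail to reject H0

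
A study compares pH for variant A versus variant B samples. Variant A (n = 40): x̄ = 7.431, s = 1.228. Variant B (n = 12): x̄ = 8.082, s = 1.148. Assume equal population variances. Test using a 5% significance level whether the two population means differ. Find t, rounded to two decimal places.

-1.63

Let group 1 = variant A, group 2 = variant B. H0: μ_1 = μ_2; H1: μ_1 ≠ μ_2 (two-sample pooled-variance t-test, two-sided).
s_p² = [(40−1)·1.228² + (12−1)·1.148²]/(40+12−2) = 1.46617
t = (7.431 − 8.082)/√[1.46617·(1/40 + 1/12)] = -1.63
df = n₁ + n₂ − 2 = 50
Two-sided p-value ≈ 0.109
Since p ≈ 0.109 > α = 0.05, fail to reject H0; the data do not provide sufficient evidence against H0.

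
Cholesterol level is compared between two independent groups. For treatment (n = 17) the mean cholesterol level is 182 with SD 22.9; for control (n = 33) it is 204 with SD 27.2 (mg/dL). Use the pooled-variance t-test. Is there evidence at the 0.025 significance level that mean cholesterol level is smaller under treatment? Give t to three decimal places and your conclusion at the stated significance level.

Let group 1 = treatment, group 2 = control. H0: μ_1 = μ_2; H1: μ_1 < μ_2 (two-sample pooled-variance t-test, left-tailed).
s_p² = [(17−1)·22.9² + (33−1)·27.2²]/(17+33−2) = 668.03
t = (182 − 204)/√[668.03·(1/17 + 1/33)] = -2.851
df = n₁ + n₂ − 2 = 48
p-value = P(T ≤ -2.851) ≈ 0.003
Since p ≈ 0.003 < α = 0.025, reject H0; the data support H1.

t = -2.851; reject H0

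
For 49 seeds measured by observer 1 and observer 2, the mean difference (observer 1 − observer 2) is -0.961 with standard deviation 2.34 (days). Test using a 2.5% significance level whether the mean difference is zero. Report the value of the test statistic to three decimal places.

-2.875

H0: μ_d = 0; H1: μ_d ≠ 0 (paired t-test on the differences, two-sided).
t = d̄/(s_d/√n) = -0.961/(2.34/√49) = -2.875
df = n − 1 = 48
Two-sided p-value ≈ 0.0060
Since p ≈ 0.0060 < α = 0.025, reject H0; the data support H1.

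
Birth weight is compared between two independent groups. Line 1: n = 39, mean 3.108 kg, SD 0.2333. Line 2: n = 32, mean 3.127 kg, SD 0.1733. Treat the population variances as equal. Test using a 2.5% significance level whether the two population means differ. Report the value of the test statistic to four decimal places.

Let group 1 = line 1, group 2 = line 2. H0: μ_1 = μ_2; H1: μ_1 ≠ μ_2 (two-sample pooled-variance t-test, two-sided).
s_p² = [(39−1)·0.2333² + (32−1)·0.1733²]/(39+32−2) = 0.0434684
t = (3.108 − 3.127)/√[0.0434684·(1/39 + 1/32)] = -0.3821
df = n₁ + n₂ − 2 = 69
Two-sided p-value ≈ 0.7036
Since p ≈ 0.7036 > α = 0.025, fail to reject H0; the evidence is not statistically significant.

-0.3821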